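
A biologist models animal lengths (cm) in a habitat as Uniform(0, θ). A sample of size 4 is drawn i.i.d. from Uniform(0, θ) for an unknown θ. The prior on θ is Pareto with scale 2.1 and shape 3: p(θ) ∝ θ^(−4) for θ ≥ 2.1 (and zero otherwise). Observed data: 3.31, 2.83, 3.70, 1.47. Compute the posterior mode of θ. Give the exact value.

The Uniform(0, θ) likelihood is θ^(−n) for θ ≥ max(xᵢ), zero otherwise. Here max(xᵢ) = 3.70.
Posterior ∝ θ^(−4) · θ^(−4) = θ^(−8) on θ ≥ max(2.1, 3.70) = 3.70.
This density is strictly decreasing in θ, so the posterior mode lies at the lower boundary of the support.

θ̂_MAP = 3.70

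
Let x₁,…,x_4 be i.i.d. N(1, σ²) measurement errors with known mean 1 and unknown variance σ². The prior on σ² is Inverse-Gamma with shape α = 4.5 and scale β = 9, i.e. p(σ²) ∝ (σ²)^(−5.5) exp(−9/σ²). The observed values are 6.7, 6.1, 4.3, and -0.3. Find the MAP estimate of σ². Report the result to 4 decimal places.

σ̂²_MAP = 5.9387

Sum of squared deviations about the known mean: SS = (6.7−1)² + (6.1−1)² + (4.3−1)² + (-0.3−1)² = 71.08.
The Normal likelihood contributes (σ²)^(−n/2) exp(−SS/(2σ²)), so the posterior is Inverse-Gamma(α + n/2, β + SS/2) = Inverse-Gamma(6.5, 44.54).
The mode of Inverse-Gamma(a, b) is b/(a+1) = 44.54/7.5 ≈ 5.9387.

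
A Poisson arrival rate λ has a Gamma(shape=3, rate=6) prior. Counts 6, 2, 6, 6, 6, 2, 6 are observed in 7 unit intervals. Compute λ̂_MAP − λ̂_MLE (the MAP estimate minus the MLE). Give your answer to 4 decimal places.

Σxᵢ = 34. Posterior is Gamma(37, 13); MAP = (37−1)/13 = 36/13 ≈ 2.76923.
MLE = x̄ = 34/7 ≈ 4.85714.
Difference = 36/13 − 34/7 = -190/91 ≈ -2.0879.

MAP − MLE = -2.0879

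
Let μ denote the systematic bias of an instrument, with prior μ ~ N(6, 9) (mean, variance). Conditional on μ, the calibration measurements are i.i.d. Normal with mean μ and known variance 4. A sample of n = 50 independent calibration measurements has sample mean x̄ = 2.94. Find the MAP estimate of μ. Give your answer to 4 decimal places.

n = 50, x̄ = 2.94.
For a Normal prior and Normal likelihood with known variance, the posterior is Normal; its mode equals its mean, the precision-weighted average.
Prior precision 1/σ₀² = 1/9; data precision n/σ² = 50/4 = 12.5.
μ̂ = ((1/9)·6 + 12.5·2.94) / (1/9 + 12.5) = (449/12)/(227/18) = 1347/454 ≈ 2.9670.

μ̂_MAP = 2.9670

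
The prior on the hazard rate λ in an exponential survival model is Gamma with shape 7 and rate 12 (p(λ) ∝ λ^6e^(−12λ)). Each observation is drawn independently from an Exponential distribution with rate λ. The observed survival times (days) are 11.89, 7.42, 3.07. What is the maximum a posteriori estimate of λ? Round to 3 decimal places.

The Exponential(rate=λ) likelihood is ∝ λ^n e^(−λΣtᵢ). Here n = 3 and Σtᵢ = 11.89 + 7.42 + 3.07 = 22.38.
Posterior ∝ λ^6e^(−12λ) · λ^3e^(−22.38λ) = λ^9e^(−34.38λ), i.e. Gamma(10, 34.38).
Mode = (a−1)/b = 9/34.38 ≈ 0.262.

λ̂_MAP = 0.262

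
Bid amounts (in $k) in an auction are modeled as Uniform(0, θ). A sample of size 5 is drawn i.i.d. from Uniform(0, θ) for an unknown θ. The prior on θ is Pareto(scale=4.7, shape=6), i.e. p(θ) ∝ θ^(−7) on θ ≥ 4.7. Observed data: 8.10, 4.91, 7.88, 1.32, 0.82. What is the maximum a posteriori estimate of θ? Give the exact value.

The Uniform(0, θ) likelihood is θ^(−n) for θ ≥ max(xᵢ), zero otherwise. Here max(xᵢ) = 8.10.
Posterior ∝ θ^(−7) · θ^(−5) = θ^(−12) on θ ≥ max(4.7, 8.10) = 8.10.
This density is strictly decreasing in θ, so the posterior mode lies at the lower boundary of the support.

θ̂_MAP = 8.10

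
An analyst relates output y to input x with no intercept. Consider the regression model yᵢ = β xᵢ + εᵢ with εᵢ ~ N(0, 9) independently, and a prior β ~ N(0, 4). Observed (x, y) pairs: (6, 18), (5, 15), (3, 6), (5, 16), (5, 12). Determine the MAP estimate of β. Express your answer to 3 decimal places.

log p(β | y) = −Σ(yᵢ − βxᵢ)²/(2·9) − β²/(2·4) + const.
Setting the derivative to zero: Σxᵢ(yᵢ − βxᵢ)/9 − β/4 = 0, so β = Σxᵢyᵢ / (Σxᵢ² + σ²/τ²).
Σxᵢyᵢ = 6·18 + 5·15 + 3·6 + 5·16 + 5·12 = 341; Σxᵢ² = 120; σ²/τ² = 2.25.
β̂_MAP = 341 / (120 + 2.25) = 341/122.25 ≈ 2.789.

β̂_MAP = 2.789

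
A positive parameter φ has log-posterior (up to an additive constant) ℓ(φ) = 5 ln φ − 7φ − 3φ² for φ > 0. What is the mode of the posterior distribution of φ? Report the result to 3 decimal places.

φ̂_MAP = 0.500

ℓ'(φ) = 5/φ − 7 − 6φ. Setting this to zero and multiplying by φ: 6φ² + 7φ − 5 = 0.
φ = (−7 + √(7² + 4·6·5)) / (2·6) = (−7 + √169) / 12 = (−7 + 13)/12 = 1/2.
ℓ''(φ) = −5/φ² − 6 < 0, confirming a maximum.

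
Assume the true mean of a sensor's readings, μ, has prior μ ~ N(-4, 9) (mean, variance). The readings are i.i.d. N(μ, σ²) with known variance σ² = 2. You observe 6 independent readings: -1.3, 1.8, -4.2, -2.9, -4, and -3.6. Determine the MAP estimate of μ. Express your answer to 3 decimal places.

μ̂_MAP = -2.425

n = 6; x̄ = ((-1.3) + 1.8 + (-4.2) + (-2.9) + (-4) + (-3.6))/6 = -14.2/6 = -71/30 ≈ -2.3667.
For a Normal prior and Normal likelihood with known variance, the posterior is Normal; its mode equals its mean, the precision-weighted average.
Prior precision 1/σ₀² = 1/9; data precision n/σ² = 6/2 = 3.
μ̂ = ((1/9)·(-4) + 3·(-71/30)) / (1/9 + 3) = (-679/90)/(28/9) = -2.425.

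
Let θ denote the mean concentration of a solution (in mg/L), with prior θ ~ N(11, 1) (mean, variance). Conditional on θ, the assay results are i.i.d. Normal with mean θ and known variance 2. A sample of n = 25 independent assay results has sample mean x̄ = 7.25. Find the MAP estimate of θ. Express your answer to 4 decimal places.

n = 25, x̄ = 7.25.
For a Normal prior and Normal likelihood with known variance, the posterior is Normal; its mode equals its mean, the precision-weighted average.
Prior precision 1/σ₀² = 1/1 = 1; data precision n/σ² = 25/2 = 12.5.
θ̂ = (1·11 + 12.5·7.25) / (1 + 12.5) = 101.625/13.5 = 271/36 ≈ 7.5278.

θ̂_MAP = 7.5278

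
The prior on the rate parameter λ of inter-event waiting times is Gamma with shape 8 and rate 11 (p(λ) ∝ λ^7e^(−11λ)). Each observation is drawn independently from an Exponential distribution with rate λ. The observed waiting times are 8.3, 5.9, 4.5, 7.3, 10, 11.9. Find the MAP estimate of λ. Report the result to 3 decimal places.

The Exponential(rate=λ) likelihood is ∝ λ^n e^(−λΣtᵢ). Here n = 6 and Σtᵢ = 8.3 + 5.9 + 4.5 + 7.3 + 10 + 11.9 = 47.9.
Posterior ∝ λ^7e^(−11λ) · λ^6e^(−47.9λ) = λ^13e^(−58.9λ), i.e. Gamma(14, 58.9).
Mode = (a−1)/b = 13/58.9 ≈ 0.221.

λ̂_MAP = 0.221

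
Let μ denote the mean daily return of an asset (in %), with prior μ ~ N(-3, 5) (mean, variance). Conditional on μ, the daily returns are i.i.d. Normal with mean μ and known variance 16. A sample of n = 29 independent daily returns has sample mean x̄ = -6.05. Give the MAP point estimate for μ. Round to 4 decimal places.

μ̂_MAP = -5.7469

n = 29, x̄ = -6.05.
For a Normal prior and Normal likelihood with known variance, the posterior is Normal; its mode equals its mean, the precision-weighted average.
Prior precision 1/σ₀² = 1/5 = 0.2; data precision n/σ² = 29/16 = 1.8125.
μ̂ = (0.2·(-3) + 1.8125·(-6.05)) / (0.2 + 1.8125) = (-11.565625)/2.0125 = -3701/644 ≈ -5.7469.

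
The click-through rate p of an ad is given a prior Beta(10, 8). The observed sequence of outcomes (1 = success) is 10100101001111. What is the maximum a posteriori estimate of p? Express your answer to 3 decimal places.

Prior: Beta(10, 8).
Data: 8 successes in 14 trials (from the sequence). The binomial likelihood contributes p^8(1−p)^6, so the posterior is Beta(10+8, 8+6) = Beta(18, 14).
For Beta(a, b) with a, b > 1 the mode is (a−1)/(a+b−2) = 17/30 ≈ 0.567.

p̂_MAP = 0.567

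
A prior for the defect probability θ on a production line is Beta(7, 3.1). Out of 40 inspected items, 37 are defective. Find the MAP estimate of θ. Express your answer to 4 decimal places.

Prior: Beta(7, 3.1).
Data: 37 successes in 40 trials. The binomial likelihood contributes θ^37(1−θ)^3, so the posterior is Beta(7+37, 3.1+3) = Beta(44, 6.1).
For Beta(a, b) with a, b > 1 the mode is (a−1)/(a+b−2) = 43/48.1 ≈ 0.8940.

θ̂_MAP = 0.8940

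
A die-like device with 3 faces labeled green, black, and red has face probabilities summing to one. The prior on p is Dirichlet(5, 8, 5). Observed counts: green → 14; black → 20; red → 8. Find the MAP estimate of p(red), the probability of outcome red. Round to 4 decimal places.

The posterior is Dirichlet(αᵢ + nᵢ) = Dirichlet(19, 28, 13).
For a Dirichlet(a₁,…,a_K) with all aᵢ > 1, the mode has j-th component (aⱼ − 1)/(Σaᵢ − K).
Here Σaᵢ = 60 and K = 3, so p(red) = (13 − 1)/(60 − 3) = 12/57 ≈ 0.2105.

MAP estimate of p(red) = 0.2105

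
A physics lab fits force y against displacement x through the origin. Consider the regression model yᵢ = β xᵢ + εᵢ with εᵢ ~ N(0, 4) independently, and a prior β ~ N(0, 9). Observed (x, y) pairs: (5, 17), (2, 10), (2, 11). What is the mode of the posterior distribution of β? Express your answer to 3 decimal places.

β̂_MAP = 3.797

log p(β | y) = −Σ(yᵢ − βxᵢ)²/(2·4) − β²/(2·9) + const.
Setting the derivative to zero: Σxᵢ(yᵢ − βxᵢ)/4 − β/9 = 0, so β = Σxᵢyᵢ / (Σxᵢ² + σ²/τ²).
Σxᵢyᵢ = 5·17 + 2·10 + 2·11 = 127; Σxᵢ² = 33; σ²/τ² = 4/9.
β̂_MAP = 127 / (33 + 4/9) = 127/(301/9) = 1143/301 ≈ 3.797.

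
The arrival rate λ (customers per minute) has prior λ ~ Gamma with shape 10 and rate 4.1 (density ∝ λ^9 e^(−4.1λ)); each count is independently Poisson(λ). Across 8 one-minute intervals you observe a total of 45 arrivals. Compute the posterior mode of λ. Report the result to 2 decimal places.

λ̂_MAP = 4.46

Σxᵢ = 45, n = 8.
Posterior ∝ λ^9e^(−4.1λ) · λ^45e^(−8λ) = λ^54e^(−12.1λ), i.e. Gamma(shape=55, rate=12.1).
The mode of a Gamma(a, b) with a ≥ 1 (shape–rate) is (a−1)/b = 54/12.1 ≈ 4.46.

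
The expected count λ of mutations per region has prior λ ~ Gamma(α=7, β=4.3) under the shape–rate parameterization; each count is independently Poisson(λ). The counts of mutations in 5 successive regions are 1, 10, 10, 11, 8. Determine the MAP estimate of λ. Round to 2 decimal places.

λ̂_MAP = 4.95

Σxᵢ = 1+10+10+11+8 = 40, with n = 5.
Posterior ∝ λ^6e^(−4.3λ) · λ^40e^(−5λ) = λ^46e^(−9.3λ), i.e. Gamma(shape=47, rate=9.3).
The mode of a Gamma(a, b) with a ≥ 1 (shape–rate) is (a−1)/b = 46/9.3 ≈ 4.95.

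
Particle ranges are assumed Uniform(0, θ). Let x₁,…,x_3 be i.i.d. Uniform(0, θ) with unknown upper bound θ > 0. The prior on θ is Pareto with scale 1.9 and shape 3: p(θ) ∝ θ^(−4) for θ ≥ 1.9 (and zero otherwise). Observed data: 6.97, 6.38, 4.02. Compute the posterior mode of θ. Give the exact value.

θ̂_MAP = 6.97

The Uniform(0, θ) likelihood is θ^(−n) for θ ≥ max(xᵢ), zero otherwise. Here max(xᵢ) = 6.97.
Posterior ∝ θ^(−4) · θ^(−3) = θ^(−7) on θ ≥ max(1.9, 6.97) = 6.97.
This density is strictly decreasing in θ, so the posterior mode lies at the lower boundary of the support.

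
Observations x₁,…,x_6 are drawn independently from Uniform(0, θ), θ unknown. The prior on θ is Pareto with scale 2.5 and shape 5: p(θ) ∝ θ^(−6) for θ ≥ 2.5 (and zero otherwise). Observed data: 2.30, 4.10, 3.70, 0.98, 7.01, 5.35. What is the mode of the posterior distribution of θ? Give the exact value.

The Uniform(0, θ) likelihood is θ^(−n) for θ ≥ max(xᵢ), zero otherwise. Here max(xᵢ) = 7.01.
Posterior ∝ θ^(−6) · θ^(−6) = θ^(−12) on θ ≥ max(2.5, 7.01) = 7.01.
This density is strictly decreasing in θ, so the posterior mode lies at the lower boundary of the support.

θ̂_MAP = 7.01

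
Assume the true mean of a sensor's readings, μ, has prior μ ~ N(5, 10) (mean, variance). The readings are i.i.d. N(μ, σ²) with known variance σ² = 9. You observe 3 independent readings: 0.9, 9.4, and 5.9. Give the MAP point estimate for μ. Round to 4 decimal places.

n = 3; x̄ = (0.9 + 9.4 + 5.9)/3 = 16.2/3 = 5.4.
For a Normal prior and Normal likelihood with known variance, the posterior is Normal; its mode equals its mean, the precision-weighted average.
Prior precision 1/σ₀² = 1/10 = 0.1; data precision n/σ² = 3/9 = 1/3.
μ̂ = (0.1·5 + (1/3)·5.4) / (0.1 + 1/3) = 2.3/(13/30) = 69/13 ≈ 5.3077.

μ̂_MAP = 5.3077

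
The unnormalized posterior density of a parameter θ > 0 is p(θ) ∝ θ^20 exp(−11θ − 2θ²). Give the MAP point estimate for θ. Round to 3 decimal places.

θ̂_MAP = 1.250

ℓ'(θ) = 20/θ − 11 − 4θ. Setting this to zero and multiplying by θ: 4θ² + 11θ − 20 = 0.
θ = (−11 + √(11² + 4·4·20)) / (2·4) = (−11 + √441) / 8 = (−11 + 21)/8 = 5/4.
ℓ''(θ) = −20/θ² − 4 < 0, confirming a maximum.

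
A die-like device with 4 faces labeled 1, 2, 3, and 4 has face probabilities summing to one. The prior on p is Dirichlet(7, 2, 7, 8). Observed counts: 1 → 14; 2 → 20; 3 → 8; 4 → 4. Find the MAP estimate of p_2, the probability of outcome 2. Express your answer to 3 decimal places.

MAP estimate: 0.318

The posterior is Dirichlet(αᵢ + nᵢ) = Dirichlet(21, 22, 15, 12).
For a Dirichlet(a₁,…,a_K) with all aᵢ > 1, the mode has j-th component (aⱼ − 1)/(Σaᵢ − K).
Here Σaᵢ = 70 and K = 4, so p_2 = (22 − 1)/(70 − 4) = 21/66 ≈ 0.318.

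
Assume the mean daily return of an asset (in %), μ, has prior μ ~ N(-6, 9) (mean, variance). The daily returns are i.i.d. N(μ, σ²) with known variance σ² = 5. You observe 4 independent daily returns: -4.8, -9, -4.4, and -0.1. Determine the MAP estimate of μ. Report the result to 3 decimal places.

n = 4; x̄ = ((-4.8) + (-9) + (-4.4) + (-0.1))/4 = -18.3/4 = -4.575.
For a Normal prior and Normal likelihood with known variance, the posterior is Normal; its mode equals its mean, the precision-weighted average.
Prior precision 1/σ₀² = 1/9; data precision n/σ² = 4/5 = 0.8.
μ̂ = ((1/9)·(-6) + 0.8·(-4.575)) / (1/9 + 0.8) = (-649/150)/(41/45) = -1947/410 ≈ -4.749.

μ̂_MAP = -4.749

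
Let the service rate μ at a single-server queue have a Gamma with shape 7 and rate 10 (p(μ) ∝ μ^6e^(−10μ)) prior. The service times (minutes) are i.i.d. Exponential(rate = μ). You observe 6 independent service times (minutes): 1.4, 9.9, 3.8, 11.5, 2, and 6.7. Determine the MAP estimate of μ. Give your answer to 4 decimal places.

μ̂_MAP = 0.2649

The Exponential(rate=μ) likelihood is ∝ μ^n e^(−μΣtᵢ). Here n = 6 and Σtᵢ = 1.4 + 9.9 + 3.8 + 11.5 + 2 + 6.7 = 35.3.
Posterior ∝ μ^6e^(−10μ) · μ^6e^(−35.3μ) = μ^12e^(−45.3μ), i.e. Gamma(13, 45.3).
Mode = (a−1)/b = 12/45.3 ≈ 0.2649.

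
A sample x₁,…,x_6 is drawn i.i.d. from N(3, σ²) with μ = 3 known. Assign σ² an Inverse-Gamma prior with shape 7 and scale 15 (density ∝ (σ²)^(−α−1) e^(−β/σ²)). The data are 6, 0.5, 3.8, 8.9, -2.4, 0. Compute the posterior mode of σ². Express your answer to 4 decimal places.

Sum of squared deviations about the known mean: SS = (6−3)² + (0.5−3)² + (3.8−3)² + (8.9−3)² + (-2.4−3)² + (0−3)² = 88.86.
The Normal likelihood contributes (σ²)^(−n/2) exp(−SS/(2σ²)), so the posterior is Inverse-Gamma(α + n/2, β + SS/2) = Inverse-Gamma(10, 59.43).
The mode of Inverse-Gamma(a, b) is b/(a+1) = 59.43/11 ≈ 5.4027.

σ̂²_MAP = 5.4027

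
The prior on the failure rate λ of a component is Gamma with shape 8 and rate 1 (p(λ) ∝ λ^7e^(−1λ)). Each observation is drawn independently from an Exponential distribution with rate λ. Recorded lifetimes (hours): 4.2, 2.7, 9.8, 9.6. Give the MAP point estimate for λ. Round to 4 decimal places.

λ̂_MAP = 0.4029

The Exponential(rate=λ) likelihood is ∝ λ^n e^(−λΣtᵢ). Here n = 4 and Σtᵢ = 4.2 + 2.7 + 9.8 + 9.6 = 26.3.
Posterior ∝ λ^7e^(−1λ) · λ^4e^(−26.3λ) = λ^11e^(−27.3λ), i.e. Gamma(12, 27.3).
Mode = (a−1)/b = 11/27.3 ≈ 0.4029.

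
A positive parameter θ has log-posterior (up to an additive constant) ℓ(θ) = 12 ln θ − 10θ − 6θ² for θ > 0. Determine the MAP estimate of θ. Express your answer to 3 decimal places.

θ̂_MAP = 0.667

ℓ'(θ) = 12/θ − 10 − 12θ. Setting this to zero and multiplying by θ: 12θ² + 10θ − 12 = 0.
θ = (−10 + √(10² + 4·12·12)) / (2·12) = (−10 + √676) / 24 = (−10 + 26)/24 = 2/3.
ℓ''(θ) = −12/θ² − 12 < 0, confirming a maximum.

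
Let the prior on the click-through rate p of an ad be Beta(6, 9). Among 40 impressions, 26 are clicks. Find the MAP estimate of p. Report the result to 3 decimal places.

Prior: Beta(6, 9).
Data: 26 successes in 40 trials. The binomial likelihood contributes p^26(1−p)^14, so the posterior is Beta(6+26, 9+14) = Beta(32, 23).
For Beta(a, b) with a, b > 1 the mode is (a−1)/(a+b−2) = 31/53 ≈ 0.585.

p̂_MAP = 0.585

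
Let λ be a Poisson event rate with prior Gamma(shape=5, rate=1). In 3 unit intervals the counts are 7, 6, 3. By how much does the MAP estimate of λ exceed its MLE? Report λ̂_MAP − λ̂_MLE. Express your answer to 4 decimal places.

Σxᵢ = 16. Posterior is Gamma(21, 4); MAP = (21−1)/4 = 20/4 ≈ 5.00000.
MLE = x̄ = 16/3 ≈ 5.33333.
Difference = 20/4 − 16/3 = -1/3 ≈ -0.3333.

MAP − MLE = -0.3333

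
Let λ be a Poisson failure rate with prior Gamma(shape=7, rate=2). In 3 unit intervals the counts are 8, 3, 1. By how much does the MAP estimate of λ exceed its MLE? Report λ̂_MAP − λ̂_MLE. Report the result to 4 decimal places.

Σxᵢ = 12. Posterior is Gamma(19, 5); MAP = (19−1)/5 = 18/5 ≈ 3.60000.
MLE = x̄ = 12/3 ≈ 4.00000.
Difference = 18/5 − 12/3 = -2/5 ≈ -0.4000.

MAP − MLE = -0.4000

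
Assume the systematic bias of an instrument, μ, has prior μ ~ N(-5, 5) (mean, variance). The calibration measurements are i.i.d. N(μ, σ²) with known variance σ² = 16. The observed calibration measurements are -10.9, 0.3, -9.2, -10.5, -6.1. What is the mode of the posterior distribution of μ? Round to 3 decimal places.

μ̂_MAP = -6.390

n = 5; x̄ = ((-10.9) + 0.3 + (-9.2) + (-10.5) + (-6.1))/5 = -36.4/5 = -7.28.
For a Normal prior and Normal likelihood with known variance, the posterior is Normal; its mode equals its mean, the precision-weighted average.
Prior precision 1/σ₀² = 1/5 = 0.2; data precision n/σ² = 5/16 = 0.3125.
μ̂ = (0.2·(-5) + 0.3125·(-7.28)) / (0.2 + 0.3125) = (-3.275)/0.5125 = -262/41 ≈ -6.390.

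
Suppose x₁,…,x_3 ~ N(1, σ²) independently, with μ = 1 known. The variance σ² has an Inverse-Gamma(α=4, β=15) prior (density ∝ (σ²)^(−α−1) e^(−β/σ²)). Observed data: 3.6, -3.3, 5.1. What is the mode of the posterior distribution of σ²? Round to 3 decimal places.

σ̂²_MAP = 5.543

Sum of squared deviations about the known mean: SS = (3.6−1)² + (-3.3−1)² + (5.1−1)² = 42.06.
The Normal likelihood contributes (σ²)^(−n/2) exp(−SS/(2σ²)), so the posterior is Inverse-Gamma(α + n/2, β + SS/2) = Inverse-Gamma(5.5, 36.03).
The mode of Inverse-Gamma(a, b) is b/(a+1) = 36.03/6.5 ≈ 5.543.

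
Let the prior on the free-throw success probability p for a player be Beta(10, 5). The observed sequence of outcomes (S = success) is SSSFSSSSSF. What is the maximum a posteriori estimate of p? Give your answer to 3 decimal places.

p̂_MAP = 0.739

Prior: Beta(10, 5).
Data: 8 successes in 10 trials (from the sequence). The binomial likelihood contributes p^8(1−p)^2, so the posterior is Beta(10+8, 5+2) = Beta(18, 7).
For Beta(a, b) with a, b > 1 the mode is (a−1)/(a+b−2) = 17/23 ≈ 0.739.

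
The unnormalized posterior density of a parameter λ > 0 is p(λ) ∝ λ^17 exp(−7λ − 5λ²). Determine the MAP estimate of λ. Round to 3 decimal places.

λ̂_MAP = 1.000

ℓ'(λ) = 17/λ − 7 − 10λ. Setting this to zero and multiplying by λ: 10λ² + 7λ − 17 = 0.
λ = (−7 + √(7² + 4·10·17)) / (2·10) = (−7 + √729) / 20 = (−7 + 27)/20 = 1.
ℓ''(λ) = −17/λ² − 10 < 0, confirming a maximum.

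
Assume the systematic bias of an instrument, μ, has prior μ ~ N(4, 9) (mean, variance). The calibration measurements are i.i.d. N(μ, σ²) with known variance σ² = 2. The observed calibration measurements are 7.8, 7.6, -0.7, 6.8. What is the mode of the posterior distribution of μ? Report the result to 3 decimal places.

n = 4; x̄ = (7.8 + 7.6 + (-0.7) + 6.8)/4 = 21.5/4 = 5.375.
For a Normal prior and Normal likelihood with known variance, the posterior is Normal; its mode equals its mean, the precision-weighted average.
Prior precision 1/σ₀² = 1/9; data precision n/σ² = 4/2 = 2.
μ̂ = ((1/9)·4 + 2·5.375) / (1/9 + 2) = (403/36)/(19/9) = 403/76 ≈ 5.303.

μ̂_MAP = 5.303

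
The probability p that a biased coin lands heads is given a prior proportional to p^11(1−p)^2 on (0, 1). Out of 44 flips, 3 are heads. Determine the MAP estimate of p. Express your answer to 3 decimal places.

The prior density ∝ p^11(1−p)^2 is the kernel of Beta(12, 3).
Data: 3 successes in 44 trials. The binomial likelihood contributes p^3(1−p)^41, so the posterior is Beta(12+3, 3+41) = Beta(15, 44).
For Beta(a, b) with a, b > 1 the mode is (a−1)/(a+b−2) = 14/57 ≈ 0.246.

p̂_MAP = 0.246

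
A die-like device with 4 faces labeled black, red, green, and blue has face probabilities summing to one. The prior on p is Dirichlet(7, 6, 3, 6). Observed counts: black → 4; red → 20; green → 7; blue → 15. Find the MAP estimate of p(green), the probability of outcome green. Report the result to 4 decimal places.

The posterior is Dirichlet(αᵢ + nᵢ) = Dirichlet(11, 26, 10, 21).
For a Dirichlet(a₁,…,a_K) with all aᵢ > 1, the mode has j-th component (aⱼ − 1)/(Σaᵢ − K).
Here Σaᵢ = 68 and K = 4, so p(green) = (10 − 1)/(68 − 4) = 9/64 ≈ 0.1406.

MAP estimate of p(green) = 0.1406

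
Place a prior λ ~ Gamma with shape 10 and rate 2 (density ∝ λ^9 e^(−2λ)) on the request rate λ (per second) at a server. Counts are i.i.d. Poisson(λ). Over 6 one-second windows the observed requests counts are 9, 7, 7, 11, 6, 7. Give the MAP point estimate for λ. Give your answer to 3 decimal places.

λ̂_MAP = 7.000

Σxᵢ = 9+7+7+11+6+7 = 47, with n = 6.
Posterior ∝ λ^9e^(−2λ) · λ^47e^(−6λ) = λ^56e^(−8λ), i.e. Gamma(shape=57, rate=8).
The mode of a Gamma(a, b) with a ≥ 1 (shape–rate) is (a−1)/b = 56/8 ≈ 7.000.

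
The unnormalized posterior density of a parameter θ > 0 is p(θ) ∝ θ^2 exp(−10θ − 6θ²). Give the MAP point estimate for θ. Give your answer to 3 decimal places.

θ̂_MAP = 0.167

ℓ'(θ) = 2/θ − 10 − 12θ. Setting this to zero and multiplying by θ: 12θ² + 10θ − 2 = 0.
θ = (−10 + √(10² + 4·12·2)) / (2·12) = (−10 + √196) / 24 = (−10 + 14)/24 = 1/6.
ℓ''(θ) = −2/θ² − 12 < 0, confirming a maximum.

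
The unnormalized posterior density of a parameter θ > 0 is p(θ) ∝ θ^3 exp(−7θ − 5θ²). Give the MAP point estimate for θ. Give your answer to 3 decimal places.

ℓ'(θ) = 3/θ − 7 − 10θ. Setting this to zero and multiplying by θ: 10θ² + 7θ − 3 = 0.
θ = (−7 + √(7² + 4·10·3)) / (2·10) = (−7 + √169) / 20 = (−7 + 13)/20 = 3/10.
ℓ''(θ) = −3/θ² − 10 < 0, confirming a maximum.

θ̂_MAP = 0.300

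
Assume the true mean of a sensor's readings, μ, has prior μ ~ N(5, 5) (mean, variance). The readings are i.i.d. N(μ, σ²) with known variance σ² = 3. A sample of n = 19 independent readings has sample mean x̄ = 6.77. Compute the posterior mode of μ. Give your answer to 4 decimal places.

n = 19, x̄ = 6.77.
For a Normal prior and Normal likelihood with known variance, the posterior is Normal; its mode equals its mean, the precision-weighted average.
Prior precision 1/σ₀² = 1/5 = 0.2; data precision n/σ² = 19/3.
μ̂ = (0.2·5 + (19/3)·6.77) / (0.2 + 19/3) = (13163/300)/(98/15) = 13163/1960 ≈ 6.7158.

μ̂_MAP = 6.7158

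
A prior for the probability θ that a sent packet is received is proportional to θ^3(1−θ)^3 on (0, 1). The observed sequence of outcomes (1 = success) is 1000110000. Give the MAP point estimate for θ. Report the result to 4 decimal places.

The prior density ∝ θ^3(1−θ)^3 is the kernel of Beta(4, 4).
Data: 3 successes in 10 trials (from the sequence). The binomial likelihood contributes θ^3(1−θ)^7, so the posterior is Beta(4+3, 4+7) = Beta(7, 11).
For Beta(a, b) with a, b > 1 the mode is (a−1)/(a+b−2) = 6/16 ≈ 0.3750.

θ̂_MAP = 0.3750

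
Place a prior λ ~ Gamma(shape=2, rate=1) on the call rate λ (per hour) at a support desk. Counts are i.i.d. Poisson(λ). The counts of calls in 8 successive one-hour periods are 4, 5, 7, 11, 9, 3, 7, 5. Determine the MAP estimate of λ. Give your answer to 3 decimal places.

λ̂_MAP = 5.778

Σxᵢ = 4+5+7+11+9+3+7+5 = 51, with n = 8.
Posterior ∝ λe^(−1λ) · λ^51e^(−8λ) = λ^52e^(−9λ), i.e. Gamma(shape=53, rate=9).
The mode of a Gamma(a, b) with a ≥ 1 (shape–rate) is (a−1)/b = 52/9 ≈ 5.778.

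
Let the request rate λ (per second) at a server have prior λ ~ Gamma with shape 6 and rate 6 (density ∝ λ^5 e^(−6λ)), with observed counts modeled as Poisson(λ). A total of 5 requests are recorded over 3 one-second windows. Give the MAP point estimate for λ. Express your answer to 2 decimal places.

λ̂_MAP = 1.11

Σxᵢ = 5, n = 3.
Posterior ∝ λ^5e^(−6λ) · λ^5e^(−3λ) = λ^10e^(−9λ), i.e. Gamma(shape=11, rate=9).
The mode of a Gamma(a, b) with a ≥ 1 (shape–rate) is (a−1)/b = 10/9 ≈ 1.11.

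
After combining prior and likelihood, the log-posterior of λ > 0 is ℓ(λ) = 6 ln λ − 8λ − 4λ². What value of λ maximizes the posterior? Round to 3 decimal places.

ℓ'(λ) = 6/λ − 8 − 8λ. Setting this to zero and multiplying by λ: 8λ² + 8λ − 6 = 0.
λ = (−8 + √(8² + 4·8·6)) / (2·8) = (−8 + √256) / 16 = (−8 + 16)/16 = 1/2.
ℓ''(λ) = −6/λ² − 8 < 0, confirming a maximum.

λ̂_MAP = 0.500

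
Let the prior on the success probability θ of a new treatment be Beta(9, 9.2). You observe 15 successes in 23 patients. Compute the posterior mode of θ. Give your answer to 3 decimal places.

Prior: Beta(9, 9.2).
Data: 15 successes in 23 trials. The binomial likelihood contributes θ^15(1−θ)^8, so the posterior is Beta(9+15, 9.2+8) = Beta(24, 17.2).
For Beta(a, b) with a, b > 1 the mode is (a−1)/(a+b−2) = 23/39.2 ≈ 0.587.

θ̂_MAP = 0.587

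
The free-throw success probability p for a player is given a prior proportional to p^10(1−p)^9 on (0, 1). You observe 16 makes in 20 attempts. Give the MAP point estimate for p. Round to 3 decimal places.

The prior density ∝ p^10(1−p)^9 is the kernel of Beta(11, 10).
Data: 16 successes in 20 trials. The binomial likelihood contributes p^16(1−p)^4, so the posterior is Beta(11+16, 10+4) = Beta(27, 14).
For Beta(a, b) with a, b > 1 the mode is (a−1)/(a+b−2) = 26/39 ≈ 0.667.

p̂_MAP = 0.667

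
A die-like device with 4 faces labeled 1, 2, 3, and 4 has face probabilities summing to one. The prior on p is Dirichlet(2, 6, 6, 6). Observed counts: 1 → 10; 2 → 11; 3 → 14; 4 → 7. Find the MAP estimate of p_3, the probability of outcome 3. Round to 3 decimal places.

MAP estimate: 0.328

The posterior is Dirichlet(αᵢ + nᵢ) = Dirichlet(12, 17, 20, 13).
For a Dirichlet(a₁,…,a_K) with all aᵢ > 1, the mode has j-th component (aⱼ − 1)/(Σaᵢ − K).
Here Σaᵢ = 62 and K = 4, so p_3 = (20 − 1)/(62 − 4) = 19/58 ≈ 0.328.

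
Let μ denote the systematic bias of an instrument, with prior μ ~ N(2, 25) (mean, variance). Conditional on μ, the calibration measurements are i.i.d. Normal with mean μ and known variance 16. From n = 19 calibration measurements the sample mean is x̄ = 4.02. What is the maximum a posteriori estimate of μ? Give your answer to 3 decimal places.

n = 19, x̄ = 4.02.
For a Normal prior and Normal likelihood with known variance, the posterior is Normal; its mode equals its mean, the precision-weighted average.
Prior precision 1/σ₀² = 1/25 = 0.04; data precision n/σ² = 19/16 = 1.1875.
μ̂ = (0.04·2 + 1.1875·4.02) / (0.04 + 1.1875) = 4.85375/1.2275 = 3883/982 ≈ 3.954.

μ̂_MAP = 3.954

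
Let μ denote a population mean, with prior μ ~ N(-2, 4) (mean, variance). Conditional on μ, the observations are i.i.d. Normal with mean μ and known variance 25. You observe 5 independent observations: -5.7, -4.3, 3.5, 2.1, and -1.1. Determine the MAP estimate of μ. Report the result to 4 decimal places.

n = 5; x̄ = ((-5.7) + (-4.3) + 3.5 + 2.1 + (-1.1))/5 = -5.5/5 = -1.1.
For a Normal prior and Normal likelihood with known variance, the posterior is Normal; its mode equals its mean, the precision-weighted average.
Prior precision 1/σ₀² = 1/4 = 0.25; data precision n/σ² = 5/25 = 0.2.
μ̂ = (0.25·(-2) + 0.2·(-1.1)) / (0.25 + 0.2) = (-0.72)/0.45 = -1.6000.

μ̂_MAP = -1.6000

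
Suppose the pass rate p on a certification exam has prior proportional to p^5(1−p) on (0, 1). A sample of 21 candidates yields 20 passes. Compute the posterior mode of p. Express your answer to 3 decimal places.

p̂_MAP = 0.926

The prior density ∝ p^5(1−p)^1 is the kernel of Beta(6, 2).
Data: 20 successes in 21 trials. The binomial likelihood contributes p^20(1−p)^1, so the posterior is Beta(6+20, 2+1) = Beta(26, 3).
For Beta(a, b) with a, b > 1 the mode is (a−1)/(a+b−2) = 25/27 ≈ 0.926.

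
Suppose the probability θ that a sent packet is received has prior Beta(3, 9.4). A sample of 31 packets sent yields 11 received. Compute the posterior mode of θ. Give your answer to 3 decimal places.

Prior: Beta(3, 9.4).
Data: 11 successes in 31 trials. The binomial likelihood contributes θ^11(1−θ)^20, so the posterior is Beta(3+11, 9.4+20) = Beta(14, 29.4).
For Beta(a, b) with a, b > 1 the mode is (a−1)/(a+b−2) = 13/41.4 ≈ 0.314.

θ̂_MAP = 0.314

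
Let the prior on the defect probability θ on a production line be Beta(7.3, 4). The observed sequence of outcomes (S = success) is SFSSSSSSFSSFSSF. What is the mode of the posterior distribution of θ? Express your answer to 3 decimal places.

θ̂_MAP = 0.712

Prior: Beta(7.3, 4).
Data: 11 successes in 15 trials (from the sequence). The binomial likelihood contributes θ^11(1−θ)^4, so the posterior is Beta(7.3+11, 4+4) = Beta(18.3, 8).
For Beta(a, b) with a, b > 1 the mode is (a−1)/(a+b−2) = 17.3/24.3 ≈ 0.712.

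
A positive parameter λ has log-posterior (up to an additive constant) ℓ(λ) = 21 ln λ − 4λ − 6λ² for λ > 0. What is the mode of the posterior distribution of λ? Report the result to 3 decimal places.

ℓ'(λ) = 21/λ − 4 − 12λ. Setting this to zero and multiplying by λ: 12λ² + 4λ − 21 = 0.
λ = (−4 + √(4² + 4·12·21)) / (2·12) = (−4 + √1024) / 24 = (−4 + 32)/24 = 7/6.
ℓ''(λ) = −21/λ² − 12 < 0, confirming a maximum.

λ̂_MAP = 1.167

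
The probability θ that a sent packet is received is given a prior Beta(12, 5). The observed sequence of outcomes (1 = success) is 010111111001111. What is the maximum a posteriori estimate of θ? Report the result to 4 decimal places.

Prior: Beta(12, 5).
Data: 11 successes in 15 trials (from the sequence). The binomial likelihood contributes θ^11(1−θ)^4, so the posterior is Beta(12+11, 5+4) = Beta(23, 9).
For Beta(a, b) with a, b > 1 the mode is (a−1)/(a+b−2) = 22/30 ≈ 0.7333.

θ̂_MAP = 0.7333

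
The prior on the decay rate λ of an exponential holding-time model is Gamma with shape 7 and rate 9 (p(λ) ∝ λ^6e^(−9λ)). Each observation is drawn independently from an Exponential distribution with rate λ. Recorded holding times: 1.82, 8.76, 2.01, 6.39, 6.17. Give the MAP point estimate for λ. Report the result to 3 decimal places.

The Exponential(rate=λ) likelihood is ∝ λ^n e^(−λΣtᵢ). Here n = 5 and Σtᵢ = 1.82 + 8.76 + 2.01 + 6.39 + 6.17 = 25.15.
Posterior ∝ λ^6e^(−9λ) · λ^5e^(−25.15λ) = λ^11e^(−34.15λ), i.e. Gamma(12, 34.15).
Mode = (a−1)/b = 11/34.15 ≈ 0.322.

λ̂_MAP = 0.322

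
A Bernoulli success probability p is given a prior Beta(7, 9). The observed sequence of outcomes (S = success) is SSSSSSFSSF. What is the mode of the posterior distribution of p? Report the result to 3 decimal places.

p̂_MAP = 0.583

Prior: Beta(7, 9).
Data: 8 successes in 10 trials (from the sequence). The binomial likelihood contributes p^8(1−p)^2, so the posterior is Beta(7+8, 9+2) = Beta(15, 11).
For Beta(a, b) with a, b > 1 the mode is (a−1)/(a+b−2) = 14/24 ≈ 0.583.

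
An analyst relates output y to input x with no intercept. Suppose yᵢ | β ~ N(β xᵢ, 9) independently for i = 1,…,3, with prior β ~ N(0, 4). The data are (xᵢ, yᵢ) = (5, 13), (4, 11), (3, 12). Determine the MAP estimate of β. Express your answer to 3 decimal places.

β̂_MAP = 2.775

log p(β | y) = −Σ(yᵢ − βxᵢ)²/(2·9) − β²/(2·4) + const.
Setting the derivative to zero: Σxᵢ(yᵢ − βxᵢ)/9 − β/4 = 0, so β = Σxᵢyᵢ / (Σxᵢ² + σ²/τ²).
Σxᵢyᵢ = 5·13 + 4·11 + 3·12 = 145; Σxᵢ² = 50; σ²/τ² = 2.25.
β̂_MAP = 145 / (50 + 2.25) = 145/52.25 ≈ 2.775.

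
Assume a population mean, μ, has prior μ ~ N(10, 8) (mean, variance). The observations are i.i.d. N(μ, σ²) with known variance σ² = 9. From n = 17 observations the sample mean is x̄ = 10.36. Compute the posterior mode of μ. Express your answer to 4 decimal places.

μ̂_MAP = 10.3377

n = 17, x̄ = 10.36.
For a Normal prior and Normal likelihood with known variance, the posterior is Normal; its mode equals its mean, the precision-weighted average.
Prior precision 1/σ₀² = 1/8 = 0.125; data precision n/σ² = 17/9.
μ̂ = (0.125·10 + (17/9)·10.36) / (0.125 + 17/9) = (18737/900)/(145/72) = 37474/3625 ≈ 10.3377.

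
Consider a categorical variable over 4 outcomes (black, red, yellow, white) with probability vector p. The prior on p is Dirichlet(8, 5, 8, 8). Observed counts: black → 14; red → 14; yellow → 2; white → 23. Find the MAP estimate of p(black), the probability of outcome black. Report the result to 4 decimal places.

The posterior is Dirichlet(αᵢ + nᵢ) = Dirichlet(22, 19, 10, 31).
For a Dirichlet(a₁,…,a_K) with all aᵢ > 1, the mode has j-th component (aⱼ − 1)/(Σaᵢ − K).
Here Σaᵢ = 82 and K = 4, so p(black) = (22 − 1)/(82 − 4) = 21/78 ≈ 0.2692.

MAP estimate of p(black) = 0.2692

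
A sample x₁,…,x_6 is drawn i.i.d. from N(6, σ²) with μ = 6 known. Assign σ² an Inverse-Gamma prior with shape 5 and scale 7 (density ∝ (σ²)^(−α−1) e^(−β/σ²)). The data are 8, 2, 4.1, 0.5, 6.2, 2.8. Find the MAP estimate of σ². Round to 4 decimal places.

Sum of squared deviations about the known mean: SS = (8−6)² + (2−6)² + (4.1−6)² + (0.5−6)² + (6.2−6)² + (2.8−6)² = 64.14.
The Normal likelihood contributes (σ²)^(−n/2) exp(−SS/(2σ²)), so the posterior is Inverse-Gamma(α + n/2, β + SS/2) = Inverse-Gamma(8, 39.07).
The mode of Inverse-Gamma(a, b) is b/(a+1) = 39.07/9 ≈ 4.3411.

σ̂²_MAP = 4.3411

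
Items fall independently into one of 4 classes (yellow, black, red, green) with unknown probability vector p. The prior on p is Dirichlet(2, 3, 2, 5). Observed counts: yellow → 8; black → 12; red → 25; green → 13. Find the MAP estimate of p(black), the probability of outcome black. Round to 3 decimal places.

The posterior is Dirichlet(αᵢ + nᵢ) = Dirichlet(10, 15, 27, 18).
For a Dirichlet(a₁,…,a_K) with all aᵢ > 1, the mode has j-th component (aⱼ − 1)/(Σaᵢ − K).
Here Σaᵢ = 70 and K = 4, so p(black) = (15 − 1)/(70 − 4) = 14/66 ≈ 0.212.

MAP estimate of p(black) = 0.212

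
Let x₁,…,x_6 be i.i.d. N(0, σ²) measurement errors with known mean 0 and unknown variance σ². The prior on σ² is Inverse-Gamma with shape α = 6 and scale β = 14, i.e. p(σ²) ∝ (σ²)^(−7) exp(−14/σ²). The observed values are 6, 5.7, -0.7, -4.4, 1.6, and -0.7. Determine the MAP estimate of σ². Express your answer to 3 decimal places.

Sum of squared deviations about the known mean: SS = (6−0)² + (5.7−0)² + (-0.7−0)² + (-4.4−0)² + (1.6−0)² + (-0.7−0)² = 91.39.
The Normal likelihood contributes (σ²)^(−n/2) exp(−SS/(2σ²)), so the posterior is Inverse-Gamma(α + n/2, β + SS/2) = Inverse-Gamma(9, 59.695).
The mode of Inverse-Gamma(a, b) is b/(a+1) = 59.695/10 ≈ 5.970.

σ̂²_MAP = 5.970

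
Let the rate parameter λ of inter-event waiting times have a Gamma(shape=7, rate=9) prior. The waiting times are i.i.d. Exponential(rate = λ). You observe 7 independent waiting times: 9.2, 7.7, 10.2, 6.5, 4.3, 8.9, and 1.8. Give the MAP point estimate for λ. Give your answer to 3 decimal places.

The Exponential(rate=λ) likelihood is ∝ λ^n e^(−λΣtᵢ). Here n = 7 and Σtᵢ = 9.2 + 7.7 + 10.2 + 6.5 + 4.3 + 8.9 + 1.8 = 48.6.
Posterior ∝ λ^6e^(−9λ) · λ^7e^(−48.6λ) = λ^13e^(−57.6λ), i.e. Gamma(14, 57.6).
Mode = (a−1)/b = 13/57.6 ≈ 0.226.

λ̂_MAP = 0.226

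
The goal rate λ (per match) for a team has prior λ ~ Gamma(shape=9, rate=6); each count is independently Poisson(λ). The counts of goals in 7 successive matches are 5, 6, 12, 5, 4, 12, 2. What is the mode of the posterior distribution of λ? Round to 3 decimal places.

λ̂_MAP = 4.154

Σxᵢ = 5+6+12+5+4+12+2 = 46, with n = 7.
Posterior ∝ λ^8e^(−6λ) · λ^46e^(−7λ) = λ^54e^(−13λ), i.e. Gamma(shape=55, rate=13).
The mode of a Gamma(a, b) with a ≥ 1 (shape–rate) is (a−1)/b = 54/13 ≈ 4.154.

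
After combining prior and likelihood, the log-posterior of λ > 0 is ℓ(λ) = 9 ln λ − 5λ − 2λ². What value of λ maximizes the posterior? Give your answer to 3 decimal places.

λ̂_MAP = 1.000

ℓ'(λ) = 9/λ − 5 − 4λ. Setting this to zero and multiplying by λ: 4λ² + 5λ − 9 = 0.
λ = (−5 + √(5² + 4·4·9)) / (2·4) = (−5 + √169) / 8 = (−5 + 13)/8 = 1.
ℓ''(λ) = −9/λ² − 4 < 0, confirming a maximum.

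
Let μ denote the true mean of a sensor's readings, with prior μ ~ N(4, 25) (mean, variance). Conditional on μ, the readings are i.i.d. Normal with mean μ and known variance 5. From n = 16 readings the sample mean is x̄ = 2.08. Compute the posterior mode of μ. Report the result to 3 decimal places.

μ̂_MAP = 2.104

n = 16, x̄ = 2.08.
For a Normal prior and Normal likelihood with known variance, the posterior is Normal; its mode equals its mean, the precision-weighted average.
Prior precision 1/σ₀² = 1/25 = 0.04; data precision n/σ² = 16/5 = 3.2.
μ̂ = (0.04·4 + 3.2·2.08) / (0.04 + 3.2) = 6.816/3.24 = 284/135 ≈ 2.104.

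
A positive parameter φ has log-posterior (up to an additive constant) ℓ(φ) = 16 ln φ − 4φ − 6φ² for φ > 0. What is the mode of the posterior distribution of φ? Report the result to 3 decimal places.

ℓ'(φ) = 16/φ − 4 − 12φ. Setting this to zero and multiplying by φ: 12φ² + 4φ − 16 = 0.
φ = (−4 + √(4² + 4·12·16)) / (2·12) = (−4 + √784) / 24 = (−4 + 28)/24 = 1.
ℓ''(φ) = −16/φ² − 12 < 0, confirming a maximum.

φ̂_MAP = 1.000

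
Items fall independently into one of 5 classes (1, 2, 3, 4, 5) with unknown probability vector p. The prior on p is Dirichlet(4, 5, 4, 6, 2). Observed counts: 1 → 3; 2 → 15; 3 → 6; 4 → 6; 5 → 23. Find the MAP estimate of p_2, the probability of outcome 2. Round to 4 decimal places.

MAP estimate: 0.2754

The posterior is Dirichlet(αᵢ + nᵢ) = Dirichlet(7, 20, 10, 12, 25).
For a Dirichlet(a₁,…,a_K) with all aᵢ > 1, the mode has j-th component (aⱼ − 1)/(Σaᵢ − K).
Here Σaᵢ = 74 and K = 5, so p_2 = (20 − 1)/(74 − 5) = 19/69 ≈ 0.2754.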